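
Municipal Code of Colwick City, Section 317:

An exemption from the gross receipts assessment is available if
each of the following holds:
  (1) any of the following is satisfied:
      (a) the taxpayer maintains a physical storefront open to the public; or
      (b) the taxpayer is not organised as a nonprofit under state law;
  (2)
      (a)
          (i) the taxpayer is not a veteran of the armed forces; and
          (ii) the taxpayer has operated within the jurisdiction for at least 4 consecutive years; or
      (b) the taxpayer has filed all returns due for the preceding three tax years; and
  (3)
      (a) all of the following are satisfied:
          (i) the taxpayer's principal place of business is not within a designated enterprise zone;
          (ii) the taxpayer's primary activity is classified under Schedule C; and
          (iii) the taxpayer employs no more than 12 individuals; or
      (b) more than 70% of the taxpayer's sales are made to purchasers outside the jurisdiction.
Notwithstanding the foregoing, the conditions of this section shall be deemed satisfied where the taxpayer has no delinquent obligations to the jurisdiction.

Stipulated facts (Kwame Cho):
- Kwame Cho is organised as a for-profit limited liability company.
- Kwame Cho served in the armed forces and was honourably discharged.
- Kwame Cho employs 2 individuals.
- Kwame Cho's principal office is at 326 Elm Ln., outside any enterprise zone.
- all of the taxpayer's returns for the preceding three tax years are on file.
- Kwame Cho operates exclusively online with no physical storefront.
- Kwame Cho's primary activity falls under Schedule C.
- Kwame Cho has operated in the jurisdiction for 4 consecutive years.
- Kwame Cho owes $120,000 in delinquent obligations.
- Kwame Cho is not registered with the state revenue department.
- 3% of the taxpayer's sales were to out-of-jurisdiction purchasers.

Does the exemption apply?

Yes — exempt.

(a) has storefront — not met.
(b) not (nonprofit) — holds.
(1) = F OR T = true.
(i) not (veteran) — fails.
(ii) ≥ 4 yrs in jurisdiction — satisfied.
So (a) is not satisfied (F AND T).
(b) returns current — satisfied.
So (2) is satisfied (F OR T).
(i) not (in enterprise zone) — met.
(ii) Schedule C activity — met.
(iii) ≤ 12 employees — holds.
(a): T AND T AND T → true.
(b) >70% out-of-jur. sales — not satisfied.
(3): T OR F → true.
So Overall is satisfied (T AND T AND T).
Exception (no delinquency) — not satisfied.
Result: main true OR exception false → true.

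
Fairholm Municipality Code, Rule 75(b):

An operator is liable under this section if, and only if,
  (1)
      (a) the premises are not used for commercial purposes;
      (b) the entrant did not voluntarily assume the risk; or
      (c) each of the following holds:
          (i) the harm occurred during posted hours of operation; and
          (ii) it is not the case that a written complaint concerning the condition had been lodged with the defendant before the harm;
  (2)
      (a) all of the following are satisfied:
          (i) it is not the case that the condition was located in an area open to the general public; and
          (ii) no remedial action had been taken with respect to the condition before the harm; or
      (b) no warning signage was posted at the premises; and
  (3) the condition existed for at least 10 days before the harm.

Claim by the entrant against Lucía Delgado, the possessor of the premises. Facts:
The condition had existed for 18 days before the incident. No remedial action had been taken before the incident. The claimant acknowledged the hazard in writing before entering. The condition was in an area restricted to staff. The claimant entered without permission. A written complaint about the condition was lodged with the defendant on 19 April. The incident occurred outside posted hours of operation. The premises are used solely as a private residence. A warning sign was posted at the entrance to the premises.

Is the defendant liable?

(a) not (commercial use) — satisfied.
(b) no assumed risk — fails.
(i) during posted hours — not satisfied.
(ii) not (complaint lodged) — not met.
(c): F AND F → false.
(1): T OR F OR F → true.
(i) not (public area) — satisfied.
(ii) no remedial action — satisfied.
So (a) is satisfied (T AND T).
(b) no signage posted — not met.
So (2) is satisfied (T OR F).
(3) condition ≥10 days old — holds.
So Overall is satisfied (T AND T AND T).

Yes — liable.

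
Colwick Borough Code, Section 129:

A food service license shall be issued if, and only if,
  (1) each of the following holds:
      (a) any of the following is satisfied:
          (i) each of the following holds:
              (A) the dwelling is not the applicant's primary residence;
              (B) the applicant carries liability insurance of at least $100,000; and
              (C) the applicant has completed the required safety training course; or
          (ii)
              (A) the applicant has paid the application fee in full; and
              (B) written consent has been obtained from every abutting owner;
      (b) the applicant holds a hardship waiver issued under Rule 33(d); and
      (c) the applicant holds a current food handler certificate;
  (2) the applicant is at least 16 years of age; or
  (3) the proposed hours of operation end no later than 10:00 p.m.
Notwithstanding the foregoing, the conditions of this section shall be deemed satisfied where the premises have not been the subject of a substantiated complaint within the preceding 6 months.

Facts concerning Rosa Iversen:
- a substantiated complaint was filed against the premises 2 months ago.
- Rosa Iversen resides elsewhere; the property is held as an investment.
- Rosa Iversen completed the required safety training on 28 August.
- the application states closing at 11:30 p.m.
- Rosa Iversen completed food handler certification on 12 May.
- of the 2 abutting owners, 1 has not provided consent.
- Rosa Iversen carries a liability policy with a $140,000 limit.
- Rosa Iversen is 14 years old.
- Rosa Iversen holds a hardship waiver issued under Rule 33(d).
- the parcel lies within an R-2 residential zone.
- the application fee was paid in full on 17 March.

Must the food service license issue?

Yes — granted.

(A) not (primary residence) — holds.
(B) insurance ≥ $100,000 — holds.
(C) safety training — holds.
(i): T AND T AND T → true.
(A) fee paid — met.
(B) all abutters consent — not satisfied.
(ii): T AND F → false.
(a): T OR F → true.
(b) hardship waiver — satisfied.
(c) food handler cert. — satisfied.
(1) = T AND T AND T = true.
(2) age ≥ 16 — not met.
(3) closes by 10 p.m. — fails.
So Overall is satisfied (T OR F OR F).
Exception (no complaint in 6 mo.) — not satisfied.
Result: main true OR exception false → true.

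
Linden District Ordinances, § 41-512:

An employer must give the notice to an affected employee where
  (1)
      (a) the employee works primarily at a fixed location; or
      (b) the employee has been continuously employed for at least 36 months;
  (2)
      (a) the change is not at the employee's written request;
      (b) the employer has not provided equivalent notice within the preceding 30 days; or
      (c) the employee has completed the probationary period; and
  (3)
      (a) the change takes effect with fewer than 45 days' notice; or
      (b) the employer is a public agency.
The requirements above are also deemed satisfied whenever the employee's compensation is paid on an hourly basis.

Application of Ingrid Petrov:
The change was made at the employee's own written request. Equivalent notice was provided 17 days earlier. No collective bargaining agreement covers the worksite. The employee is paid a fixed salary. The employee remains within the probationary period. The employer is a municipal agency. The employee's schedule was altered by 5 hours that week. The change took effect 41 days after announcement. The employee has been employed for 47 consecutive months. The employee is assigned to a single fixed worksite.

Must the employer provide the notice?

(a) fixed location — met.
(b) tenure ≥ 36 mo. — met.
(1): T OR T → true.
(a) not employee-requested — fails.
(b) no recent notice — fails.
(c) past probation — not satisfied.
(2): F OR F OR F → false.
(a) < 45 days' notice — met.
(b) public agency — holds.
(3): T OR T → true.
Overall = T AND F AND T = false.
Exception (hourly-paid) — not satisfied.
Result: main false OR exception false → false.

No — not required.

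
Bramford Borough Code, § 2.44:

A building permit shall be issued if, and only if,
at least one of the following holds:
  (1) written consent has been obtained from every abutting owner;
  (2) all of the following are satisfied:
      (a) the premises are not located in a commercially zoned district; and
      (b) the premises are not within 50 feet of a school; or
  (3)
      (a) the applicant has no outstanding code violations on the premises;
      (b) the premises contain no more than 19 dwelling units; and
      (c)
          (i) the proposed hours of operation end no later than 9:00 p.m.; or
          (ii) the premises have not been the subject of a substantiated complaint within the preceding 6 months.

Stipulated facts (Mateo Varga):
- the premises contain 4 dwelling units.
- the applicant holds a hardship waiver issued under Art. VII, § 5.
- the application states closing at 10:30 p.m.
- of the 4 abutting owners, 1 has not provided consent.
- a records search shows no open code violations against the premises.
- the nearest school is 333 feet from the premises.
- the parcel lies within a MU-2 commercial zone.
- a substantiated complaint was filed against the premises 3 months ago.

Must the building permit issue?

(1) all abutters consent — fails.
(a) not (commercially zoned) — fails.
(b) ≥50 ft from school — holds.
(2): F AND T → false.
(a) no code violations — holds.
(b) ≤ 19 units — holds.
(i) closes by 9 p.m. — not satisfied.
(ii) no complaint in 6 mo. — fails.
(c) = F OR F = false.
(3): T AND T AND F → false.
So Overall is not satisfied (F OR F OR F).

No — denied.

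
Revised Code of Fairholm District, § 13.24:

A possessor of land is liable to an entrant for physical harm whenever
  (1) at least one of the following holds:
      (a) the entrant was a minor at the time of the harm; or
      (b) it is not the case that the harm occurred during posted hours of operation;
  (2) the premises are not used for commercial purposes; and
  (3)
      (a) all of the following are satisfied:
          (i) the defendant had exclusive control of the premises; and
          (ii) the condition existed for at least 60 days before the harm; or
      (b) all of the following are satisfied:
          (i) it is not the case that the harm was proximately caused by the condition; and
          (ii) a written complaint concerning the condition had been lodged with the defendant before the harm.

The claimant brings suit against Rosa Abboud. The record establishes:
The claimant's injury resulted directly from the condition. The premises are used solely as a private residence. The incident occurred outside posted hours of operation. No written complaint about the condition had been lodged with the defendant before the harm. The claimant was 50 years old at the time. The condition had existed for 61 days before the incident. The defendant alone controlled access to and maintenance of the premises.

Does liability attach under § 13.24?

Yes — liable.

(a) entrant a minor — not met.
(b) not (during posted hours) — met.
So (1) is satisfied (F OR T).
(2) not (commercial use) — holds.
(i) exclusive control — met.
(ii) condition ≥60 days old — met.
(a): T AND T → true.
(i) not (proximate cause) — not met.
(ii) complaint lodged — not met.
So (b) is not satisfied (F AND F).
So (3) is satisfied (T OR F).
Overall: T AND T AND T → true.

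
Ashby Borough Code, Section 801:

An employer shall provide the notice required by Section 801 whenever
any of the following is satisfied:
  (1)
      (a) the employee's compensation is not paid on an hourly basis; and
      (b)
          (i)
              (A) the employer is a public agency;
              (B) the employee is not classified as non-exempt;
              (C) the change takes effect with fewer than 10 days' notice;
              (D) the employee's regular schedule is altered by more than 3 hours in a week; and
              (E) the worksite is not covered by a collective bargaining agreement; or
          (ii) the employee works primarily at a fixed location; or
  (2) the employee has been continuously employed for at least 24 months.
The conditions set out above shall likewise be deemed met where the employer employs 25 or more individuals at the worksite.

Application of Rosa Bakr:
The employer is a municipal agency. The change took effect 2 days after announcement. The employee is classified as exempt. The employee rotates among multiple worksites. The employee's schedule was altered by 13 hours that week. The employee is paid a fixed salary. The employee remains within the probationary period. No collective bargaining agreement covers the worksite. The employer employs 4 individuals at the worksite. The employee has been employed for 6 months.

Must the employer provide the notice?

Yes — required.

(a) not (hourly-paid) — met.
(A) public agency — met.
(B) not (non-exempt) — holds.
(C) < 10 days' notice — holds.
(D) schedule shift > 3h — holds.
(E) no CBA — satisfied.
So (i) is satisfied (T AND T AND T AND T AND T).
(ii) fixed location — not met.
(b) = T OR F = true.
So (1) is satisfied (T AND T).
(2) tenure ≥ 24 mo. — not met.
Overall = T OR F = true.
Exception (≥ 25 at site) — not satisfied.
Result: main true OR exception false → true.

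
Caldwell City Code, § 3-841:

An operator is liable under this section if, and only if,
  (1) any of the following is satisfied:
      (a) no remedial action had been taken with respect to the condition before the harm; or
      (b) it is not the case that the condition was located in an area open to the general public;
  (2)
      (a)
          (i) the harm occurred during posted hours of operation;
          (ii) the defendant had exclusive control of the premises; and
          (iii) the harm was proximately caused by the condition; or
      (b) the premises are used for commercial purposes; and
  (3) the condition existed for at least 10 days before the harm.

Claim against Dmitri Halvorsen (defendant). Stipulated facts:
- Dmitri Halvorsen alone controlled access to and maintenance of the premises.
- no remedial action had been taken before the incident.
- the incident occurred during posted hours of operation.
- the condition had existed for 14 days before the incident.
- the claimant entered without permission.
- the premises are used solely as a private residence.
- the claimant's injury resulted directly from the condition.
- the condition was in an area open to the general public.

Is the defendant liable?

Yes — liable.

(a) no remedial action — satisfied.
(b) not (public area) — not satisfied.
So (1) is satisfied (T OR F).
(i) during posted hours — satisfied.
(ii) exclusive control — satisfied.
(iii) proximate cause — satisfied.
(a): T AND T AND T → true.
(b) commercial use — fails.
So (2) is satisfied (T OR F).
(3) condition ≥10 days old — holds.
Overall = T AND T AND T = true.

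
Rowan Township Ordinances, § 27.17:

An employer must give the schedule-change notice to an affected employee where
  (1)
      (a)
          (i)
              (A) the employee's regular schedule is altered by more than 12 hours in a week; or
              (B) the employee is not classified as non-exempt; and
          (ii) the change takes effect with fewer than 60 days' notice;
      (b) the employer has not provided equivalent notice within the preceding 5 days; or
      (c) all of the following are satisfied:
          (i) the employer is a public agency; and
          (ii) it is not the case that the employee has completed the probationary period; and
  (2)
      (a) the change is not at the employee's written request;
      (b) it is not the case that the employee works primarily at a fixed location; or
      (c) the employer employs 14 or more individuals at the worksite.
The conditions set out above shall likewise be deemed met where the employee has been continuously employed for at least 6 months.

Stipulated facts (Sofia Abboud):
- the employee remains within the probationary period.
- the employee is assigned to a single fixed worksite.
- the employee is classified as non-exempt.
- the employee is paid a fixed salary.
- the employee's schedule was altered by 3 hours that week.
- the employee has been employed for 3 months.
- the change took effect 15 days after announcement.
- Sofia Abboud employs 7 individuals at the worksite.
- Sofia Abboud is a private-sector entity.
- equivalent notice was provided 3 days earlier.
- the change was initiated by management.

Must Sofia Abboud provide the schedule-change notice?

No — not required.

(A) schedule shift > 12h — fails.
(B) not (non-exempt) — not met.
So (i) is not satisfied (F OR F).
(ii) < 60 days' notice — satisfied.
(a) = F AND T = false.
(b) no recent notice — not satisfied.
(i) public agency — fails.
(ii) not (past probation) — holds.
So (c) is not satisfied (F AND T).
(1): F OR F OR F → false.
(a) not employee-requested — holds.
(b) not (fixed location) — fails.
(c) ≥ 14 at site — not met.
(2) = T OR F OR F = true.
Overall: F AND T → false.
Exception (tenure ≥ 6 mo.) — not satisfied.
Result: main false OR exception false → false.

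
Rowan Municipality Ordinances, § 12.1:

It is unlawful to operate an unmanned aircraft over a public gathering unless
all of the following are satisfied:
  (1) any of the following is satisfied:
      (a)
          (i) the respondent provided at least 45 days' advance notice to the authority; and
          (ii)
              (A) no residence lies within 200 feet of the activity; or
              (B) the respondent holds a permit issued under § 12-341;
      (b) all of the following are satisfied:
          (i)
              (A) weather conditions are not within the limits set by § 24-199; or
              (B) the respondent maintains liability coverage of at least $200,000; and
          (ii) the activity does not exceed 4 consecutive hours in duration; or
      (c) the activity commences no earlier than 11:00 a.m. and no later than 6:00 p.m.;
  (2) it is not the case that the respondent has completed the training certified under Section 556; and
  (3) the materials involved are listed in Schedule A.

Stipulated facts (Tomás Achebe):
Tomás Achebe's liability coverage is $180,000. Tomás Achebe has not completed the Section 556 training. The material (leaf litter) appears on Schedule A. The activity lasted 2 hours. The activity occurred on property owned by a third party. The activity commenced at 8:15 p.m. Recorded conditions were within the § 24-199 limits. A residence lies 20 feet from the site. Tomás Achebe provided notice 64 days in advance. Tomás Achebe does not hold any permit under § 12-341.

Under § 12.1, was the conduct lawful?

(i) ≥45 days' notice — holds.
(A) no residence in 200 ft — fails.
(B) holds permit — not satisfied.
So (ii) is not satisfied (F OR F).
(a) = T AND F = false.
(A) not (weather ok) — fails.
(B) coverage ≥ $200,000 — not satisfied.
(i) = F OR F = false.
(ii) ≤ 4 hrs duration — satisfied.
(b) = F AND T = false.
(c) start within hours — not met.
(1) = F OR F OR F = false.
(2) not (training certified) — met.
(3) Schedule A material — satisfied.
So Overall is not satisfied (F AND T AND T).

No — unlawful.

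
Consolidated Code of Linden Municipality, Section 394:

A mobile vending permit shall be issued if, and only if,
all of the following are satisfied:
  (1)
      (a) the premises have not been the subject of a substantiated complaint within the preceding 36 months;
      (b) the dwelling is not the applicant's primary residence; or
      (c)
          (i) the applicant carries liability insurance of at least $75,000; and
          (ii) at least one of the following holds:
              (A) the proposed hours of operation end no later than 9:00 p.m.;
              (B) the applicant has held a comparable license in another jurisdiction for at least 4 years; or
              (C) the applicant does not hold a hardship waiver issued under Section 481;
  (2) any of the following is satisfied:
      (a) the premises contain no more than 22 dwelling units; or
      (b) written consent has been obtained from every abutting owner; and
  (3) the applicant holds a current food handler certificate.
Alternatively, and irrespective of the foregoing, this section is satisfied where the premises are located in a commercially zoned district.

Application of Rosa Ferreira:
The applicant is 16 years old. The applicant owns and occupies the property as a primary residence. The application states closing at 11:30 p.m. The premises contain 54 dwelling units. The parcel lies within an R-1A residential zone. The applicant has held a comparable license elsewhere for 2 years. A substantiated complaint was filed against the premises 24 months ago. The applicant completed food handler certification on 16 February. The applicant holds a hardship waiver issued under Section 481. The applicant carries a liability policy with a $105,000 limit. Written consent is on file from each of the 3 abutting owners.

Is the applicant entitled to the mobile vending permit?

(a) no complaint in 36 mo. — not met.
(b) not (primary residence) — not met.
(i) insurance ≥ $75,000 — satisfied.
(A) closes by 9 p.m. — not satisfied.
(B) prior license ≥ 4 yr — fails.
(C) not (hardship waiver) — not met.
(ii) = F OR F OR F = false.
(c) = T AND F = false.
(1): F OR F OR F → false.
(a) ≤ 22 units — not satisfied.
(b) all abutters consent — met.
So (2) is satisfied (F OR T).
(3) food handler cert. — satisfied.
So Overall is not satisfied (F AND T AND T).
Exception (commercially zoned) — not satisfied.
Result: main false OR exception false → false.

No — denied.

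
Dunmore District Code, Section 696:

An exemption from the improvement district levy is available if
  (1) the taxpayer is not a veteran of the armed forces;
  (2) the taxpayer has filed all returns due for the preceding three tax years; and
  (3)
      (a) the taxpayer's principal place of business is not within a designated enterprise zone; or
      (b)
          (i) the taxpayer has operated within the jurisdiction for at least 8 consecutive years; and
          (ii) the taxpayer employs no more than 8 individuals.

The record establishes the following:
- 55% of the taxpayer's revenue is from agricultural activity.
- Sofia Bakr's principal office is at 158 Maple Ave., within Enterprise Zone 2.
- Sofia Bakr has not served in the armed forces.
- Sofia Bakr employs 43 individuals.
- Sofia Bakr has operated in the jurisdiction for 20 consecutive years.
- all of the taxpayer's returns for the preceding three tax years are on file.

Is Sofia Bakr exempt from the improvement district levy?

(1) not (veteran) — met.
(2) returns current — satisfied.
(a) not (in enterprise zone) — not satisfied.
(i) ≥ 8 yrs in jurisdiction — holds.
(ii) ≤ 8 employees — not satisfied.
(b): T AND F → false.
(3): F OR F → false.
Overall = T AND T AND F = false.

No — not exempt.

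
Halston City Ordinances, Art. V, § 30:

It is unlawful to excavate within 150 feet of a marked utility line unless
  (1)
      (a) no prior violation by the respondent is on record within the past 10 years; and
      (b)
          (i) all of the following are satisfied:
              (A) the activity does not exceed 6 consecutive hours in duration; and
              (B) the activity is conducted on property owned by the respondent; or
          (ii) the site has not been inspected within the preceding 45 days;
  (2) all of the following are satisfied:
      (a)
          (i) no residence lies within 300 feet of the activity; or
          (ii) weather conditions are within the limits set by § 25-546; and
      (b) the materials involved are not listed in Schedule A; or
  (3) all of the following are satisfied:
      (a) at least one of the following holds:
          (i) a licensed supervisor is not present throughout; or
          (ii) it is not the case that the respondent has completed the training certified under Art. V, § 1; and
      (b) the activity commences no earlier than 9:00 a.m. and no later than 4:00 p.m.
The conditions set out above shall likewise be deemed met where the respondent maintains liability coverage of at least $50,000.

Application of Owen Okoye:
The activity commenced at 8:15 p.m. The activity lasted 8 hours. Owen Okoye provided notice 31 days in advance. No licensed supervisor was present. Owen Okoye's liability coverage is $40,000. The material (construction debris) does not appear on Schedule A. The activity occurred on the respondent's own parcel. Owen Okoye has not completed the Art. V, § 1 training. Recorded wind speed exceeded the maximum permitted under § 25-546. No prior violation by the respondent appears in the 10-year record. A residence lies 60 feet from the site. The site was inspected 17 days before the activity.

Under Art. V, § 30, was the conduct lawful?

(a) no prior violation — met.
(A) ≤ 6 hrs duration — fails.
(B) own property — met.
(i) = F AND T = false.
(ii) not (site inspected) — fails.
(b): F OR F → false.
(1) = T AND F = false.
(i) no residence in 300 ft — not satisfied.
(ii) weather ok — fails.
(a) = F OR F = false.
(b) not (Schedule A material) — met.
(2) = F AND T = false.
(i) not (supervisor present) — met.
(ii) not (training certified) — holds.
(a): T OR T → true.
(b) start within hours — not met.
(3): T AND F → false.
So Overall is not satisfied (F OR F OR F).
Exception (coverage ≥ $50,000) — not satisfied.
Result: main false OR exception false → false.

No — unlawful.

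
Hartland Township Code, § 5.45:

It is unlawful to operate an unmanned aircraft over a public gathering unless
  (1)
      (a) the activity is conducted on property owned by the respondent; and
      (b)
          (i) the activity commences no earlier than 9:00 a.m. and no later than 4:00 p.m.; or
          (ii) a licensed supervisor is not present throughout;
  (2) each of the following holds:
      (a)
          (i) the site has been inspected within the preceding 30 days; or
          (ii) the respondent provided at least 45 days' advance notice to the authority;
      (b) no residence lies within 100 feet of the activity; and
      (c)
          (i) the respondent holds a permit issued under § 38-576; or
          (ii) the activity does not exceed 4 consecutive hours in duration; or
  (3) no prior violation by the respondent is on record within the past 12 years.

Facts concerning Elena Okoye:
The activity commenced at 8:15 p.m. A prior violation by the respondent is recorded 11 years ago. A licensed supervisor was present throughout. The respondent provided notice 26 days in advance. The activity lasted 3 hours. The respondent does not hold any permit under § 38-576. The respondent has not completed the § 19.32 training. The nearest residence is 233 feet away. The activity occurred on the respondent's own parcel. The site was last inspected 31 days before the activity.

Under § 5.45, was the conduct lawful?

(a) own property — met.
(i) start within hours — fails.
(ii) not (supervisor present) — fails.
(b) = F OR F = false.
(1) = T AND F = false.
(i) site inspected — not satisfied.
(ii) ≥45 days' notice — not met.
(a) = F OR F = false.
(b) no residence in 100 ft — met.
(i) holds permit — not satisfied.
(ii) ≤ 4 hrs duration — satisfied.
(c): F OR T → true.
(2) = F AND T AND T = false.
(3) no prior violation — not satisfied.
So Overall is not satisfied (F OR F OR F).

No — unlawful.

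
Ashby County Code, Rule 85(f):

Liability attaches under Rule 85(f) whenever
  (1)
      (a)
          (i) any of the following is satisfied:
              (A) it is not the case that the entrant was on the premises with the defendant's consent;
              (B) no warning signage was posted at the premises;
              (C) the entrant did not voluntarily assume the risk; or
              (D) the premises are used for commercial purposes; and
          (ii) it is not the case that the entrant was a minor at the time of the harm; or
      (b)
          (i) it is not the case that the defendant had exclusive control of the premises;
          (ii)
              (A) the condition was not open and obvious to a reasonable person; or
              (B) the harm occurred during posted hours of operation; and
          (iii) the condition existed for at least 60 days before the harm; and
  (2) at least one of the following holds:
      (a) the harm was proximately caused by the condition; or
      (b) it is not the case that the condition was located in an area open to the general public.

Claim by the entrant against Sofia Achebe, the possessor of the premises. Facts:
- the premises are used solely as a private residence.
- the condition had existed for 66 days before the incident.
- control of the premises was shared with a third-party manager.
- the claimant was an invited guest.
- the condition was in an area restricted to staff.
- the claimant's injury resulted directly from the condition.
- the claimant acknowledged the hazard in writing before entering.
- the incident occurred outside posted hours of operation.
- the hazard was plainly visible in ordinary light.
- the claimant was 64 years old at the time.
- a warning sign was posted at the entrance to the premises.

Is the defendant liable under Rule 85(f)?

No — not liable.

(A) not (consent to enter) — fails.
(B) no signage posted — not met.
(C) no assumed risk — not met.
(D) commercial use — fails.
(i): F OR F OR F OR F → false.
(ii) not (entrant a minor) — met.
(a): F AND T → false.
(i) not (exclusive control) — holds.
(A) not open/obvious — not satisfied.
(B) during posted hours — not satisfied.
(ii): F OR F → false.
(iii) condition ≥60 days old — satisfied.
(b) = T AND F AND T = false.
(1) = F OR F = false.
(a) proximate cause — met.
(b) not (public area) — met.
(2): T OR T → true.
Overall: F AND T → false.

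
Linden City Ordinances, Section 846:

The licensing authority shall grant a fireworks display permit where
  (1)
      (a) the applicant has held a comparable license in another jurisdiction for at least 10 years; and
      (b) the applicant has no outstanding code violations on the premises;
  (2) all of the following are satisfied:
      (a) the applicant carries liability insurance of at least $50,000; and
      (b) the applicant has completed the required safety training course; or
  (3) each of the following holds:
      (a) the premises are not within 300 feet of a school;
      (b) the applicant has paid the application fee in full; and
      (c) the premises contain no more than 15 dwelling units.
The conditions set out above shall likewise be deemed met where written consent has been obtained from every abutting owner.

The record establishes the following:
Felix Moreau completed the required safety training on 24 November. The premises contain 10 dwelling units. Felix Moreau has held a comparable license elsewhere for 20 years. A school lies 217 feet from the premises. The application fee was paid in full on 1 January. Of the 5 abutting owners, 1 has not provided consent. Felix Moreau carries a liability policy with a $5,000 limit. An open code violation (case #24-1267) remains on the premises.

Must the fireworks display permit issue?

(a) prior license ≥ 10 yr — met.
(b) no code violations — fails.
So (1) is not satisfied (T AND F).
(a) insurance ≥ $50,000 — not met.
(b) safety training — satisfied.
(2): F AND T → false.
(a) ≥300 ft from school — not met.
(b) fee paid — satisfied.
(c) ≤ 15 units — holds.
(3) = F AND T AND T = false.
Overall = F OR F OR F = false.
Exception (all abutters consent) — not satisfied.
Result: main false OR exception false → false.

No — denied.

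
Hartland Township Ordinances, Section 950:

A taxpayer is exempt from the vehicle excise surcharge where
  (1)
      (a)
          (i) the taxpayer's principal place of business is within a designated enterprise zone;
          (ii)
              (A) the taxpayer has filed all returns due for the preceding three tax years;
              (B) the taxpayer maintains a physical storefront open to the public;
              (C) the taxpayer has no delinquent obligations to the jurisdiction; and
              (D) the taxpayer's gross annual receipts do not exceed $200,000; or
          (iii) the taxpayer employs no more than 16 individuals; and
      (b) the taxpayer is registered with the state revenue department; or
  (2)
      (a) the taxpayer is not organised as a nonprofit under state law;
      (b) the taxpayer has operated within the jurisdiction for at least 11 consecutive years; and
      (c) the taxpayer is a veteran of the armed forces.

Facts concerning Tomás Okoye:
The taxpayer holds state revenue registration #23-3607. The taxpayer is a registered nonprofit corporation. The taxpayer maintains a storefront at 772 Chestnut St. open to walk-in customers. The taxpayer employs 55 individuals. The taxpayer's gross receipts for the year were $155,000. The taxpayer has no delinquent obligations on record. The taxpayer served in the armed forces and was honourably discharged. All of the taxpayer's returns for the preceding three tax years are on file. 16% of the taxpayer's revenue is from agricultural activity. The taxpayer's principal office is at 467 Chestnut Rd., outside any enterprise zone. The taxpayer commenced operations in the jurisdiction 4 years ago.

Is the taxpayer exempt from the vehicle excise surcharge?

(i) in enterprise zone — fails.
(A) returns current — holds.
(B) has storefront — met.
(C) no delinquency — holds.
(D) receipts ≤ $200,000 — holds.
(ii): T AND T AND T AND T → true.
(iii) ≤ 16 employees — not satisfied.
(a): F OR T OR F → true.
(b) state-registered — holds.
(1): T AND T → true.
(a) not (nonprofit) — not satisfied.
(b) ≥ 11 yrs in jurisdiction — not satisfied.
(c) veteran — satisfied.
(2): F AND F AND T → false.
So Overall is satisfied (T OR F).

Yes — exempt.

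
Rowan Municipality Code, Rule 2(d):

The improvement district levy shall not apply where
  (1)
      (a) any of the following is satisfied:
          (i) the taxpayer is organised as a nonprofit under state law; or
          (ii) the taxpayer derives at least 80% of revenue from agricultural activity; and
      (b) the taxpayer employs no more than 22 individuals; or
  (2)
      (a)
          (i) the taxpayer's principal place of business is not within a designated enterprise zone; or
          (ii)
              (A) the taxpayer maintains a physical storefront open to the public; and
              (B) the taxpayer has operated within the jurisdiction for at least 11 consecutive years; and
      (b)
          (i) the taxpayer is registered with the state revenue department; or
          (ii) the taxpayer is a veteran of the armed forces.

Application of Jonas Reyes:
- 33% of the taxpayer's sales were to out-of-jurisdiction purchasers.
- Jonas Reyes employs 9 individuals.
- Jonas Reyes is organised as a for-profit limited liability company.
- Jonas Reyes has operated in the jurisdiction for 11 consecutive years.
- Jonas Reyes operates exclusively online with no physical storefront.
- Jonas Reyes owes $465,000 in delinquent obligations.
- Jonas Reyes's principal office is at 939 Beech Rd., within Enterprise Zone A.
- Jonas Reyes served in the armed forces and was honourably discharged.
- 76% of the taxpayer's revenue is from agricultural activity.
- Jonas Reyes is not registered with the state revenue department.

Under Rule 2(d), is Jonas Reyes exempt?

(i) nonprofit — not met.
(ii) ≥80% agricultural — fails.
So (a) is not satisfied (F OR F).
(b) ≤ 22 employees — satisfied.
(1) = F AND T = false.
(i) not (in enterprise zone) — not satisfied.
(A) has storefront — not met.
(B) ≥ 11 yrs in jurisdiction — met.
(ii) = F AND T = false.
(a) = F OR F = false.
(i) state-registered — not satisfied.
(ii) veteran — met.
(b): F OR T → true.
So (2) is not satisfied (F AND T).
So Overall is not satisfied (F OR F).

No — not exempt.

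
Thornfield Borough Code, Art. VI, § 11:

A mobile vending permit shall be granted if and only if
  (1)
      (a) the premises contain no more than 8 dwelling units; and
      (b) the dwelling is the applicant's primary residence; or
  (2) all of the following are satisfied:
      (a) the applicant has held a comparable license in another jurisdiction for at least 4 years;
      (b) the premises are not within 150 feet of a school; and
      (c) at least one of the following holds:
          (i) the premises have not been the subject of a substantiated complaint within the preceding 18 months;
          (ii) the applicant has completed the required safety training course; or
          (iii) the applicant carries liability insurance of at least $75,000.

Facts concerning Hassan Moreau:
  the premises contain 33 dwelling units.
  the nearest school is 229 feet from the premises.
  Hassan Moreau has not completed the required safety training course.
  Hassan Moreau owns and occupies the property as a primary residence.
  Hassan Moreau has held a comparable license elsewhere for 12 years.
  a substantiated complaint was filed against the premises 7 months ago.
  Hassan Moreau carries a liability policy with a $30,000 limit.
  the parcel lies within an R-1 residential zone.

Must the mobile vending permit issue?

(a) ≤ 8 units — not met.
(b) primary residence — satisfied.
So (1) is not satisfied (F AND T).
(a) prior license ≥ 4 yr — satisfied.
(b) ≥150 ft from school — holds.
(i) no complaint in 18 mo. — not met.
(ii) safety training — not met.
(iii) insurance ≥ $75,000 — not met.
(c): F OR F OR F → false.
So (2) is not satisfied (T AND T AND F).
So Overall is not satisfied (F OR F).

No — denied.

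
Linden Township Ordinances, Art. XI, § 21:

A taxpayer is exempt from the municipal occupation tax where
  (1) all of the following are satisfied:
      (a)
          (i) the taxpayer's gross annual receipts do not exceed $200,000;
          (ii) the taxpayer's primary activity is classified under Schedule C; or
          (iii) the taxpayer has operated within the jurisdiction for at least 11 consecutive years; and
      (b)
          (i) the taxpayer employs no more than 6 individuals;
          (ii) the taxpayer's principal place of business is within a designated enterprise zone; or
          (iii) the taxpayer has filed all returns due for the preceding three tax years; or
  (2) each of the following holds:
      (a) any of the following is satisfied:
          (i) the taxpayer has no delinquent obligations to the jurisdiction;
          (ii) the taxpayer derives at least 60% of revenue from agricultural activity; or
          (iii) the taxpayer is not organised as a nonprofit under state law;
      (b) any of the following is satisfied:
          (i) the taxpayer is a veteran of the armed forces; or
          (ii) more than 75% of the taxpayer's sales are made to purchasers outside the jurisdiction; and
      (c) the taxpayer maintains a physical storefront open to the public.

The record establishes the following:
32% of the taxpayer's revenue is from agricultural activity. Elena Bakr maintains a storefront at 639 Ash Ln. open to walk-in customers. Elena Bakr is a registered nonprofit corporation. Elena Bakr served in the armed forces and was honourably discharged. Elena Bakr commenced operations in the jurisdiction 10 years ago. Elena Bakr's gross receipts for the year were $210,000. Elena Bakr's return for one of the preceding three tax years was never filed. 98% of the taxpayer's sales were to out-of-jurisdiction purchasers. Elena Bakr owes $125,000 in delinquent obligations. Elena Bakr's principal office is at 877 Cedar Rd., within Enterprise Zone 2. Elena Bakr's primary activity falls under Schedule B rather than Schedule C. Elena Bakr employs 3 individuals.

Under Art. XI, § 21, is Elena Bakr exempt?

(i) receipts ≤ $200,000 — not met.
(ii) Schedule C activity — not satisfied.
(iii) ≥ 11 yrs in jurisdiction — not satisfied.
(a): F OR F OR F → false.
(i) ≤ 6 employees — met.
(ii) in enterprise zone — holds.
(iii) returns current — not satisfied.
So (b) is satisfied (T OR T OR F).
(1) = F AND T = false.
(i) no delinquency — not satisfied.
(ii) ≥60% agricultural — not satisfied.
(iii) not (nonprofit) — not satisfied.
(a) = F OR F OR F = false.
(i) veteran — holds.
(ii) >75% out-of-jur. sales — met.
So (b) is satisfied (T OR T).
(c) has storefront — satisfied.
(2) = F AND T AND T = false.
So Overall is not satisfied (F OR F).

No — not exempt.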